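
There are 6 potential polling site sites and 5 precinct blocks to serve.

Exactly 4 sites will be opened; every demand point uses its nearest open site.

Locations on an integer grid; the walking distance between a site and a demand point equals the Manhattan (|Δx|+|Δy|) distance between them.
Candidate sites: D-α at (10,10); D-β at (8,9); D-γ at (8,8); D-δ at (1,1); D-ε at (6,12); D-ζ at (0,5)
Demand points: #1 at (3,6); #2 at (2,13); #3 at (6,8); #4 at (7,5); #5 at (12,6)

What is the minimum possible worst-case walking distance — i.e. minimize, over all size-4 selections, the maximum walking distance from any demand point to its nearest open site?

6

Open {D-α, D-β, D-ε, D-ζ}.
  Farthest demand point is #5 at walking distance 6 (to D-α); all others are ≤ 6.
With {D-α, D-γ, D-ε, D-ζ} the worst case is 6.
With {D-β, D-γ, D-ε, D-ζ} the worst case is 6.
No size-4 selection achieves below 6.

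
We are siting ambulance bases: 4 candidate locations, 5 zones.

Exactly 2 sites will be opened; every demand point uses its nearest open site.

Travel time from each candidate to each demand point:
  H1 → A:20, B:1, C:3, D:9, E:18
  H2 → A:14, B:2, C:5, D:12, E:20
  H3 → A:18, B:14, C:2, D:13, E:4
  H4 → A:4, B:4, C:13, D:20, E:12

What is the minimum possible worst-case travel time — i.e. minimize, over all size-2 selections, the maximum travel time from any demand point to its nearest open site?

Open {H1, H4}.
  Farthest demand point is E at travel time 12 (to H4); all others are ≤ 12.
With {H2, H4} the worst case is 12.
With {H3, H4} the worst case is 13.
No size-2 selection achieves below 12.

12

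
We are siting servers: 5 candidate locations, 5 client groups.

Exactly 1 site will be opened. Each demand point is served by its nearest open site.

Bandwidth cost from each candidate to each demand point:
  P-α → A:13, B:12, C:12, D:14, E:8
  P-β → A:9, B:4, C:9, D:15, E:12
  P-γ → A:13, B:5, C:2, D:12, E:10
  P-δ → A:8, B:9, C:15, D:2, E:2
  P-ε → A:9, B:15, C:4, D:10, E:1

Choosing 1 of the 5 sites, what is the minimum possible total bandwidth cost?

36

Open {P-δ}.
  A→P-δ 8, B→P-δ 9, C→P-δ 15, D→P-δ 2, E→P-δ 2  ⇒ total 36.
Compare {P-ε}: total 39.
Compare {P-γ}: total 42.
No size-1 selection does better; minimum is 36.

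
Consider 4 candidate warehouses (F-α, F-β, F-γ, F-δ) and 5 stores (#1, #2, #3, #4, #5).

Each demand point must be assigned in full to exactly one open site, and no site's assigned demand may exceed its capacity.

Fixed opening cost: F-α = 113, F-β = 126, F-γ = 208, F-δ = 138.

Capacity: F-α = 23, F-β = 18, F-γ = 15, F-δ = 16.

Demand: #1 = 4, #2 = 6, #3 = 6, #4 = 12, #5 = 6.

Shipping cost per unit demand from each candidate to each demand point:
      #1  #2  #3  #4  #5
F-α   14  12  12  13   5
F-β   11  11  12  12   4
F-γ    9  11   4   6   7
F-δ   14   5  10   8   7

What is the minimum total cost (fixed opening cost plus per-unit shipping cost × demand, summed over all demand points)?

577

Open {F-α, F-δ}; cheapest assignment that respects the capacities:
  F-α (cap 23, load 22): #1, #2, #3, #5 — cost 4×14 + 6×12 + 6×12 + 6×5 = 230
  F-δ (cap 16, load 12): #4 — cost 12×8 = 96
  Shipping 326, fixed 251 → total 577.
  Any other capacity-feasible assignment to {F-α, F-δ} ships for at least 326.
Compare {F-β, F-δ}: its best feasible assignment gives total 578.
Compare {F-α, F-β}: its best feasible assignment gives total 601.
Every other set of open sites that can feasibly serve all demand totals ≥ 578 even under its best assignment. Minimum: 577.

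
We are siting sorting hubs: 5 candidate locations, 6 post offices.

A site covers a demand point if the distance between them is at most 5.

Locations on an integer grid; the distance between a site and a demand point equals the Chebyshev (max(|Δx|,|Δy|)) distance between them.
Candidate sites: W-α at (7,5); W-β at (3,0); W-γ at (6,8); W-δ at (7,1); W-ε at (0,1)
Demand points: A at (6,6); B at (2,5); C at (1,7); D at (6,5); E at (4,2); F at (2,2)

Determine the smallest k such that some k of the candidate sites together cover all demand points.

Coverage sets (demand points within 5 of each site):
  W-α: {A, B, D, E, F}
  W-β: {B, D, E, F}
  W-γ: {A, B, C, D}
  W-δ: {A, B, D, E, F}
  W-ε: {B, E, F}
No single site covers all 6 demand points.
But {W-α, W-γ} covers everything, so the minimum is 2.

2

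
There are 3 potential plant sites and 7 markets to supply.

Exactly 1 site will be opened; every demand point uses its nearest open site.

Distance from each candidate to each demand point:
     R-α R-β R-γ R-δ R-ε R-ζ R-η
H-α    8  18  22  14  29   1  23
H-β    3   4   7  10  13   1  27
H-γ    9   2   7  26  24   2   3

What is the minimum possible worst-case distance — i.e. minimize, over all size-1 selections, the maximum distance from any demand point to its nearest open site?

Open {H-γ}.
  Farthest demand point is R-δ at distance 26 (to H-γ); all others are ≤ 26.
With {H-β} the worst case is 27.
With {H-α} the worst case is 29.
No size-1 selection achieves below 26.

26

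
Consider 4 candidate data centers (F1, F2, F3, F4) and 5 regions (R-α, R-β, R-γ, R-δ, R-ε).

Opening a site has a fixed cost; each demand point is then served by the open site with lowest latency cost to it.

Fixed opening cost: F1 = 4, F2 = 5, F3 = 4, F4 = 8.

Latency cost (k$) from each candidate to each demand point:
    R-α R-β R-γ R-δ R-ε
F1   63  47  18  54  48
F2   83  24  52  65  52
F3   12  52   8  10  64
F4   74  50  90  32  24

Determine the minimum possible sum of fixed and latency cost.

95

Open {F2, F3, F4}: assign each demand point to its cheapest open site.
  R-α→F3 12, R-β→F2 24, R-γ→F3 8, R-δ→F3 10, R-ε→F4 24
  latency cost 78, fixed 17 → total 95.
Compare {F1, F2, F3, F4}: latency cost 78 + fixed 21 = 99.
Compare {F2, F3}: latency cost 106 + fixed 9 = 115.
Compare {F1, F2, F3}: latency cost 102 + fixed 13 = 115.
All other subsets cost ≥ 99. Minimum total cost: 95.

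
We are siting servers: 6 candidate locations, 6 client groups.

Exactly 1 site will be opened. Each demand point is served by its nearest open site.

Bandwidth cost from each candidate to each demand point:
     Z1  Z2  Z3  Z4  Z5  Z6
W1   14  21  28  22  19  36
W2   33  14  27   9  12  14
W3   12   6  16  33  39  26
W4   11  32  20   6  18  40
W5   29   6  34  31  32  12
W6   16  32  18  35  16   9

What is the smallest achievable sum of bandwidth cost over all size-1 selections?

109

Open {W2}.
  Z1→W2 33, Z2→W2 14, Z3→W2 27, Z4→W2 9, Z5→W2 12, Z6→W2 14  ⇒ total 109.
Compare {W6}: total 126.
Compare {W4}: total 127.
No size-1 selection does better; minimum is 109.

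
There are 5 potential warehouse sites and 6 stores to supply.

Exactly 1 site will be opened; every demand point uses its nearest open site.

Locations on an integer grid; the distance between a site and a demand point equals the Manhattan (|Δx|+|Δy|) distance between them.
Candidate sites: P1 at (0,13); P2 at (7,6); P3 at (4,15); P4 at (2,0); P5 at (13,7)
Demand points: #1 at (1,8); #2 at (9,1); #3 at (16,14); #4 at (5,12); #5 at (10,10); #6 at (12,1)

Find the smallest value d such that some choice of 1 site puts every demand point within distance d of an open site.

Open {P5}.
  Farthest demand point is #1 at distance 13 (to P5); all others are ≤ 13.
With {P2} the worst case is 17.
With {P3} the worst case is 22.
No size-1 selection achieves below 13.

13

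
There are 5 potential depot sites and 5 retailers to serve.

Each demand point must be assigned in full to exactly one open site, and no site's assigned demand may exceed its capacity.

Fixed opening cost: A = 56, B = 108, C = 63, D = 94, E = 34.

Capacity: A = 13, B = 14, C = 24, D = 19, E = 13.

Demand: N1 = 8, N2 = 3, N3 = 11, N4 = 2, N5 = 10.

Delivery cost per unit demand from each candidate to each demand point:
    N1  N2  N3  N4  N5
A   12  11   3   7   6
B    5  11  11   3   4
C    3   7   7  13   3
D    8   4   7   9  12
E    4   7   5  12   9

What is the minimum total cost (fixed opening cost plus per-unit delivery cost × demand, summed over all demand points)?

Open {A, C}; cheapest assignment that respects the capacities:
  A (cap 13, load 13): N3, N4 — cost 11×3 + 2×7 = 47
  C (cap 24, load 21): N1, N2, N5 — cost 8×3 + 3×7 + 10×3 = 75
  Shipping 122, fixed 119 → total 241.
  Any other capacity-feasible assignment to {A, C} ships for at least 122.
Compare {C, E}: its best feasible assignment gives total 251.
Compare {A, C, E}: its best feasible assignment gives total 275.
Every other set of open sites that can feasibly serve all demand totals ≥ 251 even under its best assignment. Minimum: 241.

241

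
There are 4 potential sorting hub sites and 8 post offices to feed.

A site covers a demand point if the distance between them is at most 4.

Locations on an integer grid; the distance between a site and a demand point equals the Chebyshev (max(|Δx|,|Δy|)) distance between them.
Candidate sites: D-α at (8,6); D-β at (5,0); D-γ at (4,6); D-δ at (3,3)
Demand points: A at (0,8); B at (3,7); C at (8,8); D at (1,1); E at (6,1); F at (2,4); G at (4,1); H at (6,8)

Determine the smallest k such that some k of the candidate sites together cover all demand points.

2

Coverage sets (demand points within 4 of each site):
  D-α: {C, H}
  D-β: {D, E, F, G}
  D-γ: {A, B, C, F, H}
  D-δ: {B, D, E, F, G}
No single site covers all 8 demand points.
But {D-β, D-γ} covers everything, so the minimum is 2.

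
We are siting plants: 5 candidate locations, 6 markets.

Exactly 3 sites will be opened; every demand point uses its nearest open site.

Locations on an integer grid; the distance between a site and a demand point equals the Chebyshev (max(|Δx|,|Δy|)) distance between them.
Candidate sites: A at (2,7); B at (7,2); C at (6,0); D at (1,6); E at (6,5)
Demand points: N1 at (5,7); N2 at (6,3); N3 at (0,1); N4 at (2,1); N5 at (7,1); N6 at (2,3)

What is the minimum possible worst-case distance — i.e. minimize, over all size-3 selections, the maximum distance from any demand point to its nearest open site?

5

Open {A, B, D}.
  Farthest demand point is N3 at distance 5 (to D); all others are ≤ 5.
With {A, C, D} the worst case is 5.
With {A, D, E} the worst case is 5.
No size-3 selection achieves below 5.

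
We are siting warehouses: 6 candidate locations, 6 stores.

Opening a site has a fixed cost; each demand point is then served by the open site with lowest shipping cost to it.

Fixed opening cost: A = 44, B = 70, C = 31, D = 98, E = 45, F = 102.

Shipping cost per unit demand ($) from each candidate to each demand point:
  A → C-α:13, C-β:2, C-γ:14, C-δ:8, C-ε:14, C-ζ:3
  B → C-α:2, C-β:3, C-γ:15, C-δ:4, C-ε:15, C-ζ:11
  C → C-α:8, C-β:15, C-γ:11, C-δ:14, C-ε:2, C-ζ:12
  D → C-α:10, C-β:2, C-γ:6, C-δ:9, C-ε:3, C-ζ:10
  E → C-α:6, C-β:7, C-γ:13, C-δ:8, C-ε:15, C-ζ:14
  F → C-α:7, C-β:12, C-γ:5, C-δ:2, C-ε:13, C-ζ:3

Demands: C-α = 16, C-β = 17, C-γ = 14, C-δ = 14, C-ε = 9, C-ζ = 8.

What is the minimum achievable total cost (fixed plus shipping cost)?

Open {B, C, F}: assign each demand point to its cheapest open site.
  C-α→B 16×2=32, C-β→B 17×3=51, C-γ→F 14×5=70, C-δ→F 14×2=28, C-ε→C 9×2=18, C-ζ→F 8×3=24
  shipping cost 223, fixed 203 → total 426.
Compare {A, B, C, F}: shipping cost 206 + fixed 247 = 453.
Compare {A, B, C}: shipping cost 318 + fixed 145 = 463.
Compare {A, C, F}: shipping cost 286 + fixed 177 = 463.
All other subsets cost ≥ 453. Minimum total cost: 426.

426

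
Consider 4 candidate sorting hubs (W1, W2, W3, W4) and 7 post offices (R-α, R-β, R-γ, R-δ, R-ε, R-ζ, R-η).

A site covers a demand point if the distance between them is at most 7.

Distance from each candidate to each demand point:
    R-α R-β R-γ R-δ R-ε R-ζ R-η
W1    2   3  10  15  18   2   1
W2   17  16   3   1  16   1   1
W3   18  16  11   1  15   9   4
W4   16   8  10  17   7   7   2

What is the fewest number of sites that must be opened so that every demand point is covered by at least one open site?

3

Coverage sets (demand points within 7 of each site):
  W1: {R-α, R-β, R-ζ, R-η}
  W2: {R-γ, R-δ, R-ζ, R-η}
  W3: {R-δ, R-η}
  W4: {R-ε, R-ζ, R-η}
No 2 sites suffice: every size-2 union leaves at least one demand point uncovered.
But {W1, W2, W4} covers everything, so the minimum is 3.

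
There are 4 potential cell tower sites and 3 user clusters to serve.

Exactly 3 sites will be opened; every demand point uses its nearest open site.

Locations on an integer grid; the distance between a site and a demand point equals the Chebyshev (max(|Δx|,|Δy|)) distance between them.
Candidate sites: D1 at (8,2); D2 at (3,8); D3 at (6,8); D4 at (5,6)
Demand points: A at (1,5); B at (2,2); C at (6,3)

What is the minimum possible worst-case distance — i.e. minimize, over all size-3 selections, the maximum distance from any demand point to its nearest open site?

4

Open {D1, D2, D4}.
  Farthest demand point is B at distance 4 (to D4); all others are ≤ 4.
With {D1, D3, D4} the worst case is 4.
With {D2, D3, D4} the worst case is 4.
No size-3 selection achieves below 4.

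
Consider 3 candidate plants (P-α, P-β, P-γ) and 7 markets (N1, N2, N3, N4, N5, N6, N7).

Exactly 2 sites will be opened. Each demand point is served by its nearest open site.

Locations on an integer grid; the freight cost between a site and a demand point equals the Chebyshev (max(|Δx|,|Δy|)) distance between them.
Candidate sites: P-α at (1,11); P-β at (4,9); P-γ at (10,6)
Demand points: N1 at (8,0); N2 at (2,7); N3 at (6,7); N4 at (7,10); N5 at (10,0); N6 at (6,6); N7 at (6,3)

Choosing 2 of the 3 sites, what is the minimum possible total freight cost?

26

Open {P-β, P-γ}.
  N1→P-γ 6, N2→P-β 2, N3→P-β 2, N4→P-β 3, N5→P-γ 6, N6→P-β 3, N7→P-γ 4  ⇒ total 26.
Compare {P-α, P-γ}: total 32.
Compare {P-α, P-β}: total 34.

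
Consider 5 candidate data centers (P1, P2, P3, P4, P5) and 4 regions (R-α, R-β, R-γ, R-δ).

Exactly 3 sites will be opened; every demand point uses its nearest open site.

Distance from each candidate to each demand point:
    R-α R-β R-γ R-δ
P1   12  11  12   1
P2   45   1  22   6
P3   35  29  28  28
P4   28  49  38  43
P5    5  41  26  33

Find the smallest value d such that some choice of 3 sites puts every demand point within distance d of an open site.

Open {P1, P2, P3}.
  Farthest demand point is R-α at distance 12 (to P1); all others are ≤ 12.
With {P1, P2, P4} the worst case is 12.
With {P1, P2, P5} the worst case is 12.
No size-3 selection achieves below 12.

12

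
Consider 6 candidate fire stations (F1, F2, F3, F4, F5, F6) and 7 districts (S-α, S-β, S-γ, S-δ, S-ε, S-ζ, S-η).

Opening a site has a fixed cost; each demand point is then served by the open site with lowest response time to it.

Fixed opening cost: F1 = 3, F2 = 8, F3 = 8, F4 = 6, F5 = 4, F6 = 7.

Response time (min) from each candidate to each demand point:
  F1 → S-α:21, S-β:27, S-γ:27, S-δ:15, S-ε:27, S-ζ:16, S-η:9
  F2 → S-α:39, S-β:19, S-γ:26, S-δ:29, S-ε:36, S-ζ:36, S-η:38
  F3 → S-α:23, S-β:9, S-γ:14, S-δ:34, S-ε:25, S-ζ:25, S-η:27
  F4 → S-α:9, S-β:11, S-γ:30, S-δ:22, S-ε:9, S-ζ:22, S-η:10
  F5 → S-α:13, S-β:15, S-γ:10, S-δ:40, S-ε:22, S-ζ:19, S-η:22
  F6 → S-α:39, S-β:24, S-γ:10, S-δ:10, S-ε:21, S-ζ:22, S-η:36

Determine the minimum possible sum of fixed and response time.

90

Open {F1, F4, F6}: assign each demand point to its cheapest open site.
  S-α→F4 9, S-β→F4 11, S-γ→F6 10, S-δ→F6 10, S-ε→F4 9, S-ζ→F1 16, S-η→F1 9
  response time 74, fixed 16 → total 90.
Compare {F1, F4, F5}: response time 79 + fixed 13 = 92.
Compare {F4, F6}: response time 81 + fixed 13 = 94.
Compare {F1, F4, F5, F6}: response time 74 + fixed 20 = 94.
All other subsets cost ≥ 92. Minimum total cost: 90.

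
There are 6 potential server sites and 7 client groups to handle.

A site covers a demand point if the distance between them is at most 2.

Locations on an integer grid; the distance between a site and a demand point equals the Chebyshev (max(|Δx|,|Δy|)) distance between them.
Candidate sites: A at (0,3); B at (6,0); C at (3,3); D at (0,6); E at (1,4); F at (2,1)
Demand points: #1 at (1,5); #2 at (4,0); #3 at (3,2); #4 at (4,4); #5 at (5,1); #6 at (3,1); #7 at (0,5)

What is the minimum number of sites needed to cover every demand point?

Coverage sets (demand points within 2 of each site):
  A: {#1, #7}
  B: {#2, #5}
  C: {#1, #3, #4, #5, #6}
  D: {#1, #7}
  E: {#1, #3, #7}
  F: {#2, #3, #6}
No 2 sites suffice: every size-2 union leaves at least one demand point uncovered.
But {A, B, C} covers everything, so the minimum is 3.

3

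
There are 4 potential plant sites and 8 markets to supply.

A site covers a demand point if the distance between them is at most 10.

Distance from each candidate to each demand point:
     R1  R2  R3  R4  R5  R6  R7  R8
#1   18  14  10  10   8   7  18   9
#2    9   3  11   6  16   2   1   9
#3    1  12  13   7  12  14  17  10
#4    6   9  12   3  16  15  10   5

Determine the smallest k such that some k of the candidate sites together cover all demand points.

2

Coverage sets (demand points within 10 of each site):
  #1: {R3, R4, R5, R6, R8}
  #2: {R1, R2, R4, R6, R7, R8}
  #3: {R1, R4, R8}
  #4: {R1, R2, R4, R7, R8}
No single site covers all 8 demand points.
But {#1, #2} covers everything, so the minimum is 2.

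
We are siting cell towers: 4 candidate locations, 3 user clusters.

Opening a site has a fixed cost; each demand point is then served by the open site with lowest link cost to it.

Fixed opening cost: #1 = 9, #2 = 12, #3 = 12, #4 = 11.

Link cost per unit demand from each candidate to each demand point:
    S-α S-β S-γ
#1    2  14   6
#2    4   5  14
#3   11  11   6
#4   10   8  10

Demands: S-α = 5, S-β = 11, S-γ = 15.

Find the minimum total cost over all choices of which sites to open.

176

Open {#1, #2}: assign each demand point to its cheapest open site.
  S-α→#1 5×2=10, S-β→#2 11×5=55, S-γ→#1 15×6=90
  link cost 155, fixed 21 → total 176.
Compare {#1, #2, #4}: link cost 155 + fixed 32 = 187.
Compare {#1, #2, #3}: link cost 155 + fixed 33 = 188.
Compare {#2, #3}: link cost 165 + fixed 24 = 189.
All other subsets cost ≥ 187. Minimum total cost: 176.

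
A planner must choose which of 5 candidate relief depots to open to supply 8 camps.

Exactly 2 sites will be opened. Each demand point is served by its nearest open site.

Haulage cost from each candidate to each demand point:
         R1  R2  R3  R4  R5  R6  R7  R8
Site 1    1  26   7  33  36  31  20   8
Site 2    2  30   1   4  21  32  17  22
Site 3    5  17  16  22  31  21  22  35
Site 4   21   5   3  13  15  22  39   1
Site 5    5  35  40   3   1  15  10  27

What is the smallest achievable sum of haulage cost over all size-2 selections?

43

Open {Site 4, Site 5}.
  R1→Site 5 5, R2→Site 4 5, R3→Site 4 3, R4→Site 5 3, R5→Site 5 1, R6→Site 5 15, R7→Site 5 10, R8→Site 4 1  ⇒ total 43.
Compare {Site 2, Site 4}: total 67.
Compare {Site 1, Site 5}: total 71.
No size-2 selection does better; minimum is 43.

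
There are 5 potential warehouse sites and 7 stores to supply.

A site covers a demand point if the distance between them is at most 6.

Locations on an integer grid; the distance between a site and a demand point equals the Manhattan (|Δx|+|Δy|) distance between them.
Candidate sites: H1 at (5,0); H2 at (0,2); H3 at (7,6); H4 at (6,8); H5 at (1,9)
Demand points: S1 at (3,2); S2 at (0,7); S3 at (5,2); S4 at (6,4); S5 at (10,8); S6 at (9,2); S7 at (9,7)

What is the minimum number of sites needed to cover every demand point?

Coverage sets (demand points within 6 of each site):
  H1: {S1, S3, S4, S6}
  H2: {S1, S2, S3}
  H3: {S3, S4, S5, S6, S7}
  H4: {S4, S5, S7}
  H5: {S2}
No single site covers all 7 demand points.
But {H2, H3} covers everything, so the minimum is 2.

2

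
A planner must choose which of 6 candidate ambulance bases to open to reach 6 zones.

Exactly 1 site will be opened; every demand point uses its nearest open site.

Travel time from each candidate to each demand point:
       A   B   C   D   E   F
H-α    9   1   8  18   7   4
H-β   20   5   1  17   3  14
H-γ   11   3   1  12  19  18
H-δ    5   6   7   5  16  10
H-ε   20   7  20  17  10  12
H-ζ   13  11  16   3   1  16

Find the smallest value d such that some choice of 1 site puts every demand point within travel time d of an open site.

16

Open {H-δ}.
  Farthest demand point is E at travel time 16 (to H-δ); all others are ≤ 16.
With {H-ζ} the worst case is 16.
With {H-α} the worst case is 18.
No size-1 selection achieves below 16.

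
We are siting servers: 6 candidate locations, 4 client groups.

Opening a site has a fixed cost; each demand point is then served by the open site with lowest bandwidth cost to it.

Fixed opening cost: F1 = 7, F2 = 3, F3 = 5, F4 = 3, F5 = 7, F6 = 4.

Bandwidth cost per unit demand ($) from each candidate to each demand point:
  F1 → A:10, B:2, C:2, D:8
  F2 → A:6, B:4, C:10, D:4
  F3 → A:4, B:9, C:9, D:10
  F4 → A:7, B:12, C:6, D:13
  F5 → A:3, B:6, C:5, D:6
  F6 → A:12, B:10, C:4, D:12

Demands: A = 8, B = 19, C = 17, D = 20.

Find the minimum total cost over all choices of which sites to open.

193

Open {F1, F2, F5}: assign each demand point to its cheapest open site.
  A→F5 8×3=24, B→F1 19×2=38, C→F1 17×2=34, D→F2 20×4=80
  bandwidth cost 176, fixed 17 → total 193.
Compare {F1, F2, F4, F5}: bandwidth cost 176 + fixed 20 = 196.
Compare {F1, F2, F5, F6}: bandwidth cost 176 + fixed 21 = 197.
Compare {F1, F2, F3, F5}: bandwidth cost 176 + fixed 22 = 198.
All other subsets cost ≥ 196. Minimum total cost: 193.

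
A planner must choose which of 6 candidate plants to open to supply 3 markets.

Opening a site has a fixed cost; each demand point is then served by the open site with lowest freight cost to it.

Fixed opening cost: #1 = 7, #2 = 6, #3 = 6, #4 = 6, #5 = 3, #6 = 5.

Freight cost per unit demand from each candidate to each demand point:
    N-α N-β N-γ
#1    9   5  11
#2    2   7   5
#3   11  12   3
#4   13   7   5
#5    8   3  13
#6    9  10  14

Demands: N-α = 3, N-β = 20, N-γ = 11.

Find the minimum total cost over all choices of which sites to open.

114

Open {#2, #3, #5}: assign each demand point to its cheapest open site.
  N-α→#2 3×2=6, N-β→#5 20×3=60, N-γ→#3 11×3=33
  freight cost 99, fixed 15 → total 114.
Compare {#2, #3, #5, #6}: freight cost 99 + fixed 20 = 119.
Compare {#2, #3, #4, #5}: freight cost 99 + fixed 21 = 120.
Compare {#1, #2, #3, #5}: freight cost 99 + fixed 22 = 121.
All other subsets cost ≥ 119. Minimum total cost: 114.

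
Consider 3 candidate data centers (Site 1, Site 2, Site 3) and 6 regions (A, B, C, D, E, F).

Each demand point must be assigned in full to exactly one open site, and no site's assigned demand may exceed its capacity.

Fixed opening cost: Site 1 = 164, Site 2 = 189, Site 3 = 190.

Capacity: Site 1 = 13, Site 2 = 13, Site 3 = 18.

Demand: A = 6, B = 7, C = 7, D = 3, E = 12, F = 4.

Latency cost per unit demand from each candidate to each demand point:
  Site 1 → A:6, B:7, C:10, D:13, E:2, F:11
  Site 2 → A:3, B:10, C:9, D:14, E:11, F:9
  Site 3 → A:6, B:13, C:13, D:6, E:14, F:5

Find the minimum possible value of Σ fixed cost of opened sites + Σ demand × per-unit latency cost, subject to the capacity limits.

Open {Site 1, Site 2, Site 3}; cheapest assignment that respects the capacities:
  Site 1 (cap 13, load 12): E — cost 12×2 = 24
  Site 2 (cap 13, load 13): A, C — cost 6×3 + 7×9 = 81
  Site 3 (cap 18, load 14): B, D, F — cost 7×13 + 3×6 + 4×5 = 129
  Shipping 234, fixed 543 → total 777.
  Any other capacity-feasible assignment to {Site 1, Site 2, Site 3} ships for at least 234.
Total demand is 39 and no other set of sites has combined capacity ≥ 39, so {Site 1, Site 2, Site 3} is the only feasible choice of open sites. Minimum: 777.

777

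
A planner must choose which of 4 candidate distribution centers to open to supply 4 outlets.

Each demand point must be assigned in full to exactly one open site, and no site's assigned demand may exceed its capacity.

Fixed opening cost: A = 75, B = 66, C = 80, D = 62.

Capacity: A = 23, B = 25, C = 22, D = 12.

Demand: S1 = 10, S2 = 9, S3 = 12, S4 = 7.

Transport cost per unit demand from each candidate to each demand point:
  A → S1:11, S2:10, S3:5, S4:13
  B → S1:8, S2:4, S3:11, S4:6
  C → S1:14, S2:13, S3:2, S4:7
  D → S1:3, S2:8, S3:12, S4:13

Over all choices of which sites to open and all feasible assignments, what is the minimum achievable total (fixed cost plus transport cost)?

335

Open {B, C}; cheapest assignment that respects the capacities:
  B (cap 25, load 19): S1, S2 — cost 10×8 + 9×4 = 116
  C (cap 22, load 19): S3, S4 — cost 12×2 + 7×7 = 73
  Shipping 189, fixed 146 → total 335.
  Any other capacity-feasible assignment to {B, C} ships for at least 189.
Compare {B, C, D}: its best feasible assignment gives total 340.
Compare {A, B, D}: its best feasible assignment gives total 371.
Every other set of open sites that can feasibly serve all demand totals ≥ 340 even under its best assignment. Minimum: 335.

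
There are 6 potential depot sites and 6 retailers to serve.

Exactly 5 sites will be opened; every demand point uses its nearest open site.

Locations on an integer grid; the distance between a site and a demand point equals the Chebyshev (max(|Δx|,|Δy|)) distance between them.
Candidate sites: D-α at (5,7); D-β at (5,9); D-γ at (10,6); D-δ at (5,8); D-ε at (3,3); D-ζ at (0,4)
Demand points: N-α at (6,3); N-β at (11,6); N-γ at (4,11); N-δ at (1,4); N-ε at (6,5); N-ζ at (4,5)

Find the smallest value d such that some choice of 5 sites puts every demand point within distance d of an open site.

Open {D-α, D-β, D-γ, D-δ, D-ε}.
  Farthest demand point is N-α at distance 3 (to D-ε); all others are ≤ 3.
With {D-α, D-β, D-γ, D-ε, D-ζ} the worst case is 3.
With {D-α, D-γ, D-δ, D-ε, D-ζ} the worst case is 3.
No size-5 selection achieves below 3.

3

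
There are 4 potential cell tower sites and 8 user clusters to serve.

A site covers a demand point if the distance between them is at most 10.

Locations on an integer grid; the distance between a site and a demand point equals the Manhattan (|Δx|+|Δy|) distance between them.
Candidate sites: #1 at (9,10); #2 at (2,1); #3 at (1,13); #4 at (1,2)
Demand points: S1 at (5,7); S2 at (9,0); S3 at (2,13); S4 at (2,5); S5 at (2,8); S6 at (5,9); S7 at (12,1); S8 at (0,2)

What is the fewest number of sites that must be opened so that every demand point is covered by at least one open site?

Coverage sets (demand points within 10 of each site):
  #1: {S1, S2, S3, S5, S6}
  #2: {S1, S2, S4, S5, S7, S8}
  #3: {S1, S3, S4, S5, S6}
  #4: {S1, S2, S4, S5, S8}
No single site covers all 8 demand points.
But {#1, #2} covers everything, so the minimum is 2.

2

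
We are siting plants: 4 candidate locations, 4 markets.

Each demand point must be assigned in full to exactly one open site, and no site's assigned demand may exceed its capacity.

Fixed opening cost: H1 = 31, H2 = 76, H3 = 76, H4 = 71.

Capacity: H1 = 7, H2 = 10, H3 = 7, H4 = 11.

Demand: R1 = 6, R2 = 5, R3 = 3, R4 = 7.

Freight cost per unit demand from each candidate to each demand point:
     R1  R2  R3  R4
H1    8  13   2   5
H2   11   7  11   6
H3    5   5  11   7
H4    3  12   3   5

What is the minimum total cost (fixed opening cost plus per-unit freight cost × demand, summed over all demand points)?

265

Open {H1, H3, H4}; cheapest assignment that respects the capacities:
  H1 (cap 7, load 7): R4 — cost 7×5 = 35
  H3 (cap 7, load 5): R2 — cost 5×5 = 25
  H4 (cap 11, load 9): R1, R3 — cost 6×3 + 3×3 = 27
  Shipping 87, fixed 178 → total 265.
  Any other capacity-feasible assignment to {H1, H3, H4} ships for at least 87.
Compare {H1, H2, H4}: its best feasible assignment gives total 275.
Compare {H2, H4}: its best feasible assignment gives total 300.
Every other set of open sites that can feasibly serve all demand totals ≥ 275 even under its best assignment. Minimum: 265.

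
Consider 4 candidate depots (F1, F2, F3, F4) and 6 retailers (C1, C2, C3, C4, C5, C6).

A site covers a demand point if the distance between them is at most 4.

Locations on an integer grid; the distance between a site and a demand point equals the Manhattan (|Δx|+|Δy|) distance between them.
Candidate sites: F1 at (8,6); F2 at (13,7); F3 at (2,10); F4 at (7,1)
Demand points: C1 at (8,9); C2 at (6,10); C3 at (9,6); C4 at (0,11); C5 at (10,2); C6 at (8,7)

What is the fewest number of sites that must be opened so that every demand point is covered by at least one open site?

Coverage sets (demand points within 4 of each site):
  F1: {C1, C3, C6}
  F2: {}
  F3: {C2, C4}
  F4: {C5}
No 2 sites suffice: every size-2 union leaves at least one demand point uncovered.
But {F1, F3, F4} covers everything, so the minimum is 3.

3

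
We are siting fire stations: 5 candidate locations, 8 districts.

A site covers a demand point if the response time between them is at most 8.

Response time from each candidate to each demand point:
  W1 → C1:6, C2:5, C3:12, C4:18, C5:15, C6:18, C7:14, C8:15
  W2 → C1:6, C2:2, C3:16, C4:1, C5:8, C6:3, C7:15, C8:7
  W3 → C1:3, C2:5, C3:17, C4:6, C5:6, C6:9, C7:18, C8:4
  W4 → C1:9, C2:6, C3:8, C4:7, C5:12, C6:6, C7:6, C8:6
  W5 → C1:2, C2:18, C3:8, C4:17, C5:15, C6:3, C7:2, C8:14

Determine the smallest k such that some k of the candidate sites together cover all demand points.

2

Coverage sets (demand points within 8 of each site):
  W1: {C1, C2}
  W2: {C1, C2, C4, C5, C6, C8}
  W3: {C1, C2, C4, C5, C8}
  W4: {C2, C3, C4, C6, C7, C8}
  W5: {C1, C3, C6, C7}
No single site covers all 8 demand points.
But {W2, W4} covers everything, so the minimum is 2.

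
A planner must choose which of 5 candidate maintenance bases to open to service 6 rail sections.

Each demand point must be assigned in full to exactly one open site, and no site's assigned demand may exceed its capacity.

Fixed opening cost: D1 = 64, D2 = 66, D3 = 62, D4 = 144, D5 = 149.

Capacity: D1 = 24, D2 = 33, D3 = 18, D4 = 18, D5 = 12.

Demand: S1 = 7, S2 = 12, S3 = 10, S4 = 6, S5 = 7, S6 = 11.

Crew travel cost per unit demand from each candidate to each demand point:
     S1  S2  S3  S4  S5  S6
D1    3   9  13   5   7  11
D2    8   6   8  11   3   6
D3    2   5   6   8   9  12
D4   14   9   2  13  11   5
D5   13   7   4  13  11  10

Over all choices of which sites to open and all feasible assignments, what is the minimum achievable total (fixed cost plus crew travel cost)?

Open {D1, D2}; cheapest assignment that respects the capacities:
  D1 (cap 24, load 20): S1, S4, S5 — cost 7×3 + 6×5 + 7×7 = 100
  D2 (cap 33, load 33): S2, S3, S6 — cost 12×6 + 10×8 + 11×6 = 218
  Shipping 318, fixed 130 → total 448.
  Any other capacity-feasible assignment to {D1, D2} ships for at least 318.
Compare {D1, D2, D3}: its best feasible assignment gives total 455.
Compare {D1, D2, D4}: its best feasible assignment gives total 504.
Every other set of open sites that can feasibly serve all demand totals ≥ 455 even under its best assignment. Minimum: 448.

448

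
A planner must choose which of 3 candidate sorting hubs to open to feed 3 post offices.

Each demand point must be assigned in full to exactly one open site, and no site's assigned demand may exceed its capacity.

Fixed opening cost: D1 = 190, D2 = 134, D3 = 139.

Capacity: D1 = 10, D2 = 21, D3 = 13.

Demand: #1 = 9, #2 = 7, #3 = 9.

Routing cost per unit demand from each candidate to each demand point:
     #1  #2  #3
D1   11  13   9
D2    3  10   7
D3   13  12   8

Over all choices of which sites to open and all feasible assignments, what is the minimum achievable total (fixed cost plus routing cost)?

442

Open {D2, D3}; cheapest assignment that respects the capacities:
  D2 (cap 21, load 16): #1, #2 — cost 9×3 + 7×10 = 97
  D3 (cap 13, load 9): #3 — cost 9×8 = 72
  Shipping 169, fixed 273 → total 442.
  Any other capacity-feasible assignment to {D2, D3} ships for at least 169.
Compare {D1, D2}: its best feasible assignment gives total 502.
Compare {D1, D2, D3}: its best feasible assignment gives total 632.
Every other set of open sites that can feasibly serve all demand totals ≥ 502 even under its best assignment. Minimum: 442.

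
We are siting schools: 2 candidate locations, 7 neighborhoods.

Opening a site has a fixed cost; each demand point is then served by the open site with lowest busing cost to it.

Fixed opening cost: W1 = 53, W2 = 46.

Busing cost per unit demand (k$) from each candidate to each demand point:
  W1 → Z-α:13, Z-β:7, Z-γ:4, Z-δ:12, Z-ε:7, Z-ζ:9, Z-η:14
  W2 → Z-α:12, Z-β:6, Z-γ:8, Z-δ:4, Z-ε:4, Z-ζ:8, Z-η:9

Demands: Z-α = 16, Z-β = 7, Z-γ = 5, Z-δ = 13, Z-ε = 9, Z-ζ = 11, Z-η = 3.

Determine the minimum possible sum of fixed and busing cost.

Open {W2}: assign each demand point to its cheapest open site.
  Z-α→W2 16×12=192, Z-β→W2 7×6=42, Z-γ→W2 5×8=40, Z-δ→W2 13×4=52, Z-ε→W2 9×4=36, Z-ζ→W2 11×8=88, Z-η→W2 3×9=27
  busing cost 477, fixed 46 → total 523.
Compare {W1, W2}: busing cost 457 + fixed 99 = 556.
Compare {W1}: busing cost 637 + fixed 53 = 690.

523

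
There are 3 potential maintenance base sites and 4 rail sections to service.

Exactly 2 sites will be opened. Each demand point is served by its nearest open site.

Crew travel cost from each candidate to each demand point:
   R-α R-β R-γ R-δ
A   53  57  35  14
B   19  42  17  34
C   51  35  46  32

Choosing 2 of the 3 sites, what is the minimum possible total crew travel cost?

92

Open {A, B}.
  R-α→B 19, R-β→B 42, R-γ→B 17, R-δ→A 14  ⇒ total 92.
Compare {B, C}: total 103.
Compare {A, C}: total 135.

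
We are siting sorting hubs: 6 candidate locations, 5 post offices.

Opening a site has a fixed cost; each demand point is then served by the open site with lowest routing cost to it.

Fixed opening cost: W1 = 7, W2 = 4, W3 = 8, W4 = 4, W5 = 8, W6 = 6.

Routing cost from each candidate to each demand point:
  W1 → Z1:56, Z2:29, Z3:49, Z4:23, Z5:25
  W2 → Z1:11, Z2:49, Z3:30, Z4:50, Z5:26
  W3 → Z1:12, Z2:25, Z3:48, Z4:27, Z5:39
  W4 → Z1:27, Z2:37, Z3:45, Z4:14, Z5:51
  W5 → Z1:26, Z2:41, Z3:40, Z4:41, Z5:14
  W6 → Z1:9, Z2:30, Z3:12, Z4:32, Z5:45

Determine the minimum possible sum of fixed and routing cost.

Open {W4, W5, W6}: assign each demand point to its cheapest open site.
  Z1→W6 9, Z2→W6 30, Z3→W6 12, Z4→W4 14, Z5→W5 14
  routing cost 79, fixed 18 → total 97.
Compare {W3, W4, W5, W6}: routing cost 74 + fixed 26 = 100.
Compare {W2, W4, W5, W6}: routing cost 79 + fixed 22 = 101.
Compare {W1, W4, W5, W6}: routing cost 78 + fixed 25 = 103.
All other subsets cost ≥ 100. Minimum total cost: 97.

97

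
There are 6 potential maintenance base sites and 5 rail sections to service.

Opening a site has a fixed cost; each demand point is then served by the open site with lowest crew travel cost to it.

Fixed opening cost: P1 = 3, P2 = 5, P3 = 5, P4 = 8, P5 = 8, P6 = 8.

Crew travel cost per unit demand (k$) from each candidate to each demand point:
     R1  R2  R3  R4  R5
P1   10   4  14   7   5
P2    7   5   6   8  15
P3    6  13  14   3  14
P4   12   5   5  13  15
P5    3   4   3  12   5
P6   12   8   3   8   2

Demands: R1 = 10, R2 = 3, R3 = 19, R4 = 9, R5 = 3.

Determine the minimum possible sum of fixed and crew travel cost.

153

Open {P3, P5, P6}: assign each demand point to its cheapest open site.
  R1→P5 10×3=30, R2→P5 3×4=12, R3→P5 19×3=57, R4→P3 9×3=27, R5→P6 3×2=6
  crew travel cost 132, fixed 21 → total 153.
Compare {P3, P5}: crew travel cost 141 + fixed 13 = 154.
Compare {P1, P3, P5, P6}: crew travel cost 132 + fixed 24 = 156.
Compare {P1, P3, P5}: crew travel cost 141 + fixed 16 = 157.
All other subsets cost ≥ 154. Minimum total cost: 153.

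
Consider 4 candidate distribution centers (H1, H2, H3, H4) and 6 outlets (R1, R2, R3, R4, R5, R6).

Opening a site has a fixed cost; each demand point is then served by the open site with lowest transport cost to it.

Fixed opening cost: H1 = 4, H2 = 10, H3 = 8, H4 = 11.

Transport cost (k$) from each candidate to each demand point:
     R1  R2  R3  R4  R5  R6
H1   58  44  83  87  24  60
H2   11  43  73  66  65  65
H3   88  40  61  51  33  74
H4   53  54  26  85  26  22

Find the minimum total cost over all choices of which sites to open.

Open {H2, H3, H4}: assign each demand point to its cheapest open site.
  R1→H2 11, R2→H3 40, R3→H4 26, R4→H3 51, R5→H4 26, R6→H4 22
  transport cost 176, fixed 29 → total 205.
Compare {H1, H2, H3, H4}: transport cost 174 + fixed 33 = 207.
Compare {H2, H4}: transport cost 194 + fixed 21 = 215.
Compare {H1, H2, H4}: transport cost 192 + fixed 25 = 217.
All other subsets cost ≥ 207. Minimum total cost: 205.

205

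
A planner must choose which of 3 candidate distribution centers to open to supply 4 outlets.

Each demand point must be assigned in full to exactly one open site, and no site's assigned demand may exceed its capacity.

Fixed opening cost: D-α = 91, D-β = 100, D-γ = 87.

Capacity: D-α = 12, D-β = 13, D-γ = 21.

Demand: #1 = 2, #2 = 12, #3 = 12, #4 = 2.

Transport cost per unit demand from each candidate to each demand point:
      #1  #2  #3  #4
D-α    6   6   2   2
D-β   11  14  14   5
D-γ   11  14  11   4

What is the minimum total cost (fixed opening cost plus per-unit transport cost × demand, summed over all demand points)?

Open {D-α, D-γ}; cheapest assignment that respects the capacities:
  D-α (cap 12, load 12): #3 — cost 12×2 = 24
  D-γ (cap 21, load 16): #1, #2, #4 — cost 2×11 + 12×14 + 2×4 = 198
  Shipping 222, fixed 178 → total 400.
  Any other capacity-feasible assignment to {D-α, D-γ} ships for at least 222.
Compare {D-α, D-β, D-γ}: its best feasible assignment gives total 500.
Compare {D-β, D-γ}: its best feasible assignment gives total 517.
Every other set of open sites that can feasibly serve all demand totals ≥ 500 even under its best assignment. Minimum: 400.

400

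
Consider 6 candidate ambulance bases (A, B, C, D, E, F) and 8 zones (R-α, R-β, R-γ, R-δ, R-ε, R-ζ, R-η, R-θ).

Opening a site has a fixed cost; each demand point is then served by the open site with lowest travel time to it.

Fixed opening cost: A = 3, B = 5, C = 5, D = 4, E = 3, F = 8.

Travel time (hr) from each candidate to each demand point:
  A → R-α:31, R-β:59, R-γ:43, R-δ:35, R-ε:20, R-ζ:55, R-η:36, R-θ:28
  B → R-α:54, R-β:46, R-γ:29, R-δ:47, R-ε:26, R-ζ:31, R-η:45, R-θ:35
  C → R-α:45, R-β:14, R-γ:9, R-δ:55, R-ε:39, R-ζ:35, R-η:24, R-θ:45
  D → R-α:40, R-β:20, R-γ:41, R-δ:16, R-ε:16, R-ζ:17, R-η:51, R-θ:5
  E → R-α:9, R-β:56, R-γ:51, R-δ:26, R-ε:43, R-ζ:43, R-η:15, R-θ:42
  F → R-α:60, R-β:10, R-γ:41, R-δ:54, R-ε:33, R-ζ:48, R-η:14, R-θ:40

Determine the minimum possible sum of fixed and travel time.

Open {C, D, E}: assign each demand point to its cheapest open site.
  R-α→E 9, R-β→C 14, R-γ→C 9, R-δ→D 16, R-ε→D 16, R-ζ→D 17, R-η→E 15, R-θ→D 5
  travel time 101, fixed 12 → total 113.
Compare {A, C, D, E}: travel time 101 + fixed 15 = 116.
Compare {C, D, E, F}: travel time 96 + fixed 20 = 116.
Compare {B, C, D, E}: travel time 101 + fixed 17 = 118.
All other subsets cost ≥ 116. Minimum total cost: 113.

113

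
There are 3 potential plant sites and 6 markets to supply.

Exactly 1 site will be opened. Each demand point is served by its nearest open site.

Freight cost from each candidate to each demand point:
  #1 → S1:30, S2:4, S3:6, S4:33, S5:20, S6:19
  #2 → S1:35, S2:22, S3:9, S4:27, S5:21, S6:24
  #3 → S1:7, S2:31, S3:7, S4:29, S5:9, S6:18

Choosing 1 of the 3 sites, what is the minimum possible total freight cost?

Open {#3}.
  S1→#3 7, S2→#3 31, S3→#3 7, S4→#3 29, S5→#3 9, S6→#3 18  ⇒ total 101.
Compare {#1}: total 112.
Compare {#2}: total 138.

101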